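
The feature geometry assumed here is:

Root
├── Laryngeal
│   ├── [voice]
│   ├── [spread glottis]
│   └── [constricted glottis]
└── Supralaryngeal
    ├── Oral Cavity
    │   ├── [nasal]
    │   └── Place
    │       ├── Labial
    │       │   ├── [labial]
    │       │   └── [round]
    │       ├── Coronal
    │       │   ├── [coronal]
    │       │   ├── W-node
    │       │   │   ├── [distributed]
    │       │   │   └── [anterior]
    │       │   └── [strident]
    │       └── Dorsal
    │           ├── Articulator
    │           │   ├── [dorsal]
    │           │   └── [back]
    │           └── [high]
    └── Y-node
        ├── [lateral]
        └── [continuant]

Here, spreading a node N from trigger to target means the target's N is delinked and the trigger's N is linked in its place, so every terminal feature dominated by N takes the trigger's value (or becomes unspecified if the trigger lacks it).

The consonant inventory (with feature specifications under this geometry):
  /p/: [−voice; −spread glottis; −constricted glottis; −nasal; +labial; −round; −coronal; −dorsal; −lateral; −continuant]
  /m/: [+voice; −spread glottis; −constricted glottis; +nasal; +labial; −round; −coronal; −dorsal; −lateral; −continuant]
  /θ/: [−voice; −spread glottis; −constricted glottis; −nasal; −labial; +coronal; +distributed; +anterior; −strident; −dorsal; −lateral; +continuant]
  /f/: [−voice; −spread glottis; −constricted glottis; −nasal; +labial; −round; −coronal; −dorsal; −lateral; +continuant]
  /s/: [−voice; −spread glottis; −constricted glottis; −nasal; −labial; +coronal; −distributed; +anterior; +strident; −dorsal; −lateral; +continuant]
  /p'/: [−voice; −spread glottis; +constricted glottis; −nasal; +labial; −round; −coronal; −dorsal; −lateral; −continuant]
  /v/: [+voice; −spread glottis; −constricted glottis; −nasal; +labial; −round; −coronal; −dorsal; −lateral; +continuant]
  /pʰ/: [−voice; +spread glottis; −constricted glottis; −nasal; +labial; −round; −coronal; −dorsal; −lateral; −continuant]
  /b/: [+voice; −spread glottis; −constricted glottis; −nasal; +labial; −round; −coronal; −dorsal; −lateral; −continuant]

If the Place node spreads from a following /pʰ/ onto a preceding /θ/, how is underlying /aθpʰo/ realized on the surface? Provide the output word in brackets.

Place immediately or transitively dominates [labial], [round], [coronal], [distributed], [anterior], [strident], [dorsal], [back], [high].
Spreading Place from /pʰ/ onto /θ/ replaces those values with /pʰ/'s: [+labial], [−round], [−coronal], [−dorsal]. Features outside Place ([voice], [spread glottis], [constricted glottis], …) stay as in /θ/.
This feature bundle is that of [f], so /aθpʰo/ surfaces as [afpʰo].

[afpʰo]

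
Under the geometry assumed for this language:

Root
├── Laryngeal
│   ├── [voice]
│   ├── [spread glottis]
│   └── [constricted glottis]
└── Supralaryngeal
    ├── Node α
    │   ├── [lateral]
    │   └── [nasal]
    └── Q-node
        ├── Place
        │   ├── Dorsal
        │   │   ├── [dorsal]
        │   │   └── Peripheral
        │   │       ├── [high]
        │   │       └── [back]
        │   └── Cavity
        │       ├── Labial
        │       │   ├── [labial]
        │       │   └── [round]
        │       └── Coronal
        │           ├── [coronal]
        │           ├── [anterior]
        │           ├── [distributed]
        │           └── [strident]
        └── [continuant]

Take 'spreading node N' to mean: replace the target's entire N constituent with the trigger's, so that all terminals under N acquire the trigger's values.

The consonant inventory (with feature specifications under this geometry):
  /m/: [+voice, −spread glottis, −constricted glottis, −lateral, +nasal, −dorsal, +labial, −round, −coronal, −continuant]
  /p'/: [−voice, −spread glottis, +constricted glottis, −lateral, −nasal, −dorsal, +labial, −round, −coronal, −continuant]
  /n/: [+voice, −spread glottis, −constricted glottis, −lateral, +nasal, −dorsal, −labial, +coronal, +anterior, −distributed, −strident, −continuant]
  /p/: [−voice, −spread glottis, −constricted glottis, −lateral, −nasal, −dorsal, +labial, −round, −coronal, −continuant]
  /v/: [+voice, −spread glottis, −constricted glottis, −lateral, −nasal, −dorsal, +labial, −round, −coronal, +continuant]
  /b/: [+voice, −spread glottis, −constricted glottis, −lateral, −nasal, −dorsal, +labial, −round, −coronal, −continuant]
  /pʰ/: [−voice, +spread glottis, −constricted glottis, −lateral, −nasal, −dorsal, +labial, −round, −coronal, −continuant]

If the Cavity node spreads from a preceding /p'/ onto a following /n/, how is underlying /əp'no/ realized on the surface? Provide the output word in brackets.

Terminals under Cavity in this geometry: [labial], [round], [coronal], [anterior], [distributed], [strident].
Spreading Cavity from /p'/ onto /n/ replaces those values with /p'/'s: [+labial], [−round], [−coronal]. Features outside Cavity ([voice], [spread glottis], [constricted glottis], …) stay as in /n/.
This feature bundle is that of [m], so /əp'no/ surfaces as [əp'mo].

[əp'mo]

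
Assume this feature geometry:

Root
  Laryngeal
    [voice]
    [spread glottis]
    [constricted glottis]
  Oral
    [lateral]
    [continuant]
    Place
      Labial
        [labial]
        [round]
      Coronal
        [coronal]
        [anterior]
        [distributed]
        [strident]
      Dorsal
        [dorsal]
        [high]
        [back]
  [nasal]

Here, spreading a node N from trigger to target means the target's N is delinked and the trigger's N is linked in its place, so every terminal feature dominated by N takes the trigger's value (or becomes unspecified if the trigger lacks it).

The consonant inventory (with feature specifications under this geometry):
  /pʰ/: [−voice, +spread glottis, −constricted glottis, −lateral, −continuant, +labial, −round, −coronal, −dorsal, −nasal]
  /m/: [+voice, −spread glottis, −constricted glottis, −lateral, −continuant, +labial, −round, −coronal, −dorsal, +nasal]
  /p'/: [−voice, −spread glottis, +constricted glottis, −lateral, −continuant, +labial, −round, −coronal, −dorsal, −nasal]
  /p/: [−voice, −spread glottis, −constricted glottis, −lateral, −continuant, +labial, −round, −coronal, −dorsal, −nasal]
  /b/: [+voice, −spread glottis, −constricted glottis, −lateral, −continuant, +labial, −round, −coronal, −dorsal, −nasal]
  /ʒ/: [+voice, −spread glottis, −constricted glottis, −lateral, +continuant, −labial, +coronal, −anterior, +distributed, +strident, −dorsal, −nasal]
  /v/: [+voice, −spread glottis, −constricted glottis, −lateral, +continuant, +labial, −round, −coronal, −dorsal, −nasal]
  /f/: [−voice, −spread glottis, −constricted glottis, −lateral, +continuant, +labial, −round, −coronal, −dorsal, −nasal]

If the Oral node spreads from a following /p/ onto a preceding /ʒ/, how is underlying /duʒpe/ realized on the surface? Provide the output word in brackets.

The Oral node dominates the terminals [lateral], [continuant], [labial], [round], [coronal], [anterior], [distributed], [strident], [dorsal], [high], [back].
Spreading Oral from /p/ onto /ʒ/ replaces those values with /p/'s: [−lateral], [−continuant], [+labial], [−round], [−coronal], [−dorsal]. Features outside Oral ([voice], [spread glottis], [constricted glottis], …) stay as in /ʒ/.
Among the inventory, only /b/ has exactly this specification, giving the surface form [dubpe].

[dubpe]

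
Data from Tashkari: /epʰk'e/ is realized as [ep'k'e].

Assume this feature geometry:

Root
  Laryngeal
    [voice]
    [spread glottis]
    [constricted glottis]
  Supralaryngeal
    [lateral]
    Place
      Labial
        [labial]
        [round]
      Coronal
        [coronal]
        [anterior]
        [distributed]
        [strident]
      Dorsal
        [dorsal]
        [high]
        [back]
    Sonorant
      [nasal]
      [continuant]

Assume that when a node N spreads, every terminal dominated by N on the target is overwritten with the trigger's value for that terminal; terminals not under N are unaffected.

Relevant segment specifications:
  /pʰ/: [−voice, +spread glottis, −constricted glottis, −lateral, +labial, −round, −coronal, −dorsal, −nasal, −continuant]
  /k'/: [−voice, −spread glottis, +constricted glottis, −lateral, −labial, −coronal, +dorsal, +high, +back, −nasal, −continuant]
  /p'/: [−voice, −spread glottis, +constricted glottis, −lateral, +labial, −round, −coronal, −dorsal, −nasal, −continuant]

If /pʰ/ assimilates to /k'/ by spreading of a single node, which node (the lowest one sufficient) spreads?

Feature comparison: [spread glottis], [constricted glottis] differ between /pʰ/ and [p']; the remaining terminals match.
The smallest constituent containing every changed terminal is Laryngeal — each of its daughters lacks at least one of the affected features.
Delinking /pʰ/'s Laryngeal and associating /k'/'s Laryngeal gives precisely the feature bundle of [p'].
Had Root spread, [labial], [dorsal] would have taken /k'/'s values; they stay as in /pʰ/, confirming the spreading constituent is exactly Laryngeal.

Laryngeal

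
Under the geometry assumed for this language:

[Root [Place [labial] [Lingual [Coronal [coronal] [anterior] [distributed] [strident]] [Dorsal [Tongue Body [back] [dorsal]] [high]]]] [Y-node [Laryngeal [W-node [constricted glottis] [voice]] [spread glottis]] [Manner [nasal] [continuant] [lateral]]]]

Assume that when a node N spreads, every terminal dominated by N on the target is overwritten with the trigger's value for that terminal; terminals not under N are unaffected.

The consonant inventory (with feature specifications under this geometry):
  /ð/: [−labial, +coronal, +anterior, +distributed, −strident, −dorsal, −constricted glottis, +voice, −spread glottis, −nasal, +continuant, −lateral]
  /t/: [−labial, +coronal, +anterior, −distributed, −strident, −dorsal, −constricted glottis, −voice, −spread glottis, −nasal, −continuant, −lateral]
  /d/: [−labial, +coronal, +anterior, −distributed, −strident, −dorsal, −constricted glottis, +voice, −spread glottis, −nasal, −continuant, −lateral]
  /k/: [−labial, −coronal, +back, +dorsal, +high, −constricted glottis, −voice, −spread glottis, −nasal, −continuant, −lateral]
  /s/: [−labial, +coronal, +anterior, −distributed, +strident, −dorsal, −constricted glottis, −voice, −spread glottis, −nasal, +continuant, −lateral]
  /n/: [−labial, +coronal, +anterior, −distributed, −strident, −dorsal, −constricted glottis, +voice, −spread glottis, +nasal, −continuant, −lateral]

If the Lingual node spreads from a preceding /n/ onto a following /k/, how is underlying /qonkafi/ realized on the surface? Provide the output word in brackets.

Terminals under Lingual in this geometry: [coronal], [anterior], [distributed], [strident], [back], [dorsal], [high].
The target acquires /n/'s values for everything under Lingual — [+coronal], [+anterior], [−distributed], [−strident], [−dorsal] — while keeping its own [labial], [constricted glottis], [voice], ….
The resulting bundle matches /t/ in the inventory; substituting it for /k/ gives [qontafi].

[qontafi]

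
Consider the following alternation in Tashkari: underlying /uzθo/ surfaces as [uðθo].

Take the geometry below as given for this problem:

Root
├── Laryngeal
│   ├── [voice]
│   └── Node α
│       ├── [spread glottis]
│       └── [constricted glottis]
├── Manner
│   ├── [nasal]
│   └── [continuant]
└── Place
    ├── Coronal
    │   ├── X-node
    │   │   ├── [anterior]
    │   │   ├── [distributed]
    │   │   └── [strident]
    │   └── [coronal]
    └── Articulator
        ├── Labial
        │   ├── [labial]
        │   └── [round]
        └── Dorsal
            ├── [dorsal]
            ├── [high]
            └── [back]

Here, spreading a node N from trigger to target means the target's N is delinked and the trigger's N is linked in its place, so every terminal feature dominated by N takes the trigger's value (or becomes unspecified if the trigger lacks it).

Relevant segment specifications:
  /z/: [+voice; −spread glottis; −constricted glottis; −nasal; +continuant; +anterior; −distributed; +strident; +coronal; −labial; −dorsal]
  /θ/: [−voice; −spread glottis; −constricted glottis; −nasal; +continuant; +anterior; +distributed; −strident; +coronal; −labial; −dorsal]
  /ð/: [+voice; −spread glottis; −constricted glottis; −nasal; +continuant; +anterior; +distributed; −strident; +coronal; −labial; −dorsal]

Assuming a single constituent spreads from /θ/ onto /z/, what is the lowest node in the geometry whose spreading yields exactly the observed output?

X-node

The alternation /z/ → [ð] changes [distributed], [strident] and nothing else.
In this geometry the lowest node dominating all of them is X-node: every daughter of X-node dominates only a proper subset, so no lower node suffices.
Spreading X-node from /θ/ overwrites each of those terminals with /θ/'s values, yielding exactly [ð].
[voice] stays as in /z/ although /θ/ differs there, so no node dominating it spread; among the remaining candidates X-node is the lowest that derives the output.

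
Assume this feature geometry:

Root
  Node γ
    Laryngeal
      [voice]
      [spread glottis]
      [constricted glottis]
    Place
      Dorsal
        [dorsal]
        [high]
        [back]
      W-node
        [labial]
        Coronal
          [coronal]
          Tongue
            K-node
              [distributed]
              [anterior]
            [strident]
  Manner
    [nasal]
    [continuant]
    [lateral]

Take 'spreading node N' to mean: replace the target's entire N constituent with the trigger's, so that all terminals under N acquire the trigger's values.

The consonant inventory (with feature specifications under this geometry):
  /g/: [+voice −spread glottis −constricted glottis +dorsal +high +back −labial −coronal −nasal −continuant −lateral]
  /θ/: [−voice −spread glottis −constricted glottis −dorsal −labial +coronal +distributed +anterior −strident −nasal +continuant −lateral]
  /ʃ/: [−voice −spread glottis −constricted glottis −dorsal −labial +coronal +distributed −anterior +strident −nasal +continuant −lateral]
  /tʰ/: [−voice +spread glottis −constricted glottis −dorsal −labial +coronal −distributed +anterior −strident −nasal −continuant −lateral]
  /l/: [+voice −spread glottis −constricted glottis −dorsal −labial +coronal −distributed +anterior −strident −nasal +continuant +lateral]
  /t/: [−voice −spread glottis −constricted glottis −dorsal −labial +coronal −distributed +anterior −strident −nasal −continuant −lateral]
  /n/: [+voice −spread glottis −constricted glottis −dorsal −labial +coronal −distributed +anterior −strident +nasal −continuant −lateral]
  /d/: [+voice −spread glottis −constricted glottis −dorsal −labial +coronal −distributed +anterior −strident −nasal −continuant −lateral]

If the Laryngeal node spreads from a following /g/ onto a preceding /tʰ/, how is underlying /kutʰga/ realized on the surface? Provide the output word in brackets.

Terminals under Laryngeal in this geometry: [voice], [spread glottis], [constricted glottis].
The target acquires /g/'s values for everything under Laryngeal — [+voice], [−spread glottis], [−constricted glottis] — while keeping its own [dorsal], [labial], [coronal], ….
Among the inventory, only /d/ has exactly this specification, giving the surface form [kudga].

[kudga]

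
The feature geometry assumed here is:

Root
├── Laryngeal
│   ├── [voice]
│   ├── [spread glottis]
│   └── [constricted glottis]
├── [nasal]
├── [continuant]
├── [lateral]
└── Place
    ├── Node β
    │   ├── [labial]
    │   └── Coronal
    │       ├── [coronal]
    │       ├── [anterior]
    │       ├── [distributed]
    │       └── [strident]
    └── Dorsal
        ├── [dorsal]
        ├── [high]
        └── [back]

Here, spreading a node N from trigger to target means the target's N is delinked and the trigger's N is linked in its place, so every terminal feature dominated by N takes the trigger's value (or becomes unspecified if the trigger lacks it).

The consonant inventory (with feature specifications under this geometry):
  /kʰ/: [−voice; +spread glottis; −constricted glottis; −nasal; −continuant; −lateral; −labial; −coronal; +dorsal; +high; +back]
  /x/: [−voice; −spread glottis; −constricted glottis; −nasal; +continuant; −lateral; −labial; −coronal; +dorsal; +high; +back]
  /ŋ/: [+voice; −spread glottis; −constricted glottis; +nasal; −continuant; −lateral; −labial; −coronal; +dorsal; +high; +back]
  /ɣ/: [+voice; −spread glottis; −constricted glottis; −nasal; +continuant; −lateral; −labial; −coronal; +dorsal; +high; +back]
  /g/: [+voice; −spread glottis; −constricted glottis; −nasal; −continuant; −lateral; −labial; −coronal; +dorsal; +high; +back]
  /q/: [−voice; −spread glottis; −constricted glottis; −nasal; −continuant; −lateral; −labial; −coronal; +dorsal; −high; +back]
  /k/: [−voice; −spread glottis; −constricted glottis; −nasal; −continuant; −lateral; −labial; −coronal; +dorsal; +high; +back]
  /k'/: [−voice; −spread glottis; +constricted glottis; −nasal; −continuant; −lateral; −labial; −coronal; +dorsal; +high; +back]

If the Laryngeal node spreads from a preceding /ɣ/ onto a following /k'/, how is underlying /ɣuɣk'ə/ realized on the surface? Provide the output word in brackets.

[ɣuɣgə]

Laryngeal immediately or transitively dominates [voice], [spread glottis], [constricted glottis].
Spreading Laryngeal from /ɣ/ onto /k'/ replaces those values with /ɣ/'s: [+voice], [−spread glottis], [−constricted glottis]. Features outside Laryngeal ([nasal], [continuant], [lateral], …) stay as in /k'/.
This feature bundle is that of [g], so /ɣuɣk'ə/ surfaces as [ɣuɣgə].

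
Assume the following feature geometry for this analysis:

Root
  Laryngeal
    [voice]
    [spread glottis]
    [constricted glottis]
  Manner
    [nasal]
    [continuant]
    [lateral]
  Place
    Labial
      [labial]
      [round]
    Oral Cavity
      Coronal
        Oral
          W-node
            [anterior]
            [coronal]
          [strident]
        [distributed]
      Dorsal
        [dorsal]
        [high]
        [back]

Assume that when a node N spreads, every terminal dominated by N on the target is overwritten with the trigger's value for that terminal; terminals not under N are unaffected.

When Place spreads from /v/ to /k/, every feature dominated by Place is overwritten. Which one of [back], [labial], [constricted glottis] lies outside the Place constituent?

The terminals dominated by Place are [labial], [round], [anterior], [coronal], [strident], [distributed], [dorsal], [high], [back].
Spreading Place replaces [labial], [back] with the trigger's values, since each sits inside the Place constituent.
[constricted glottis] attaches under Laryngeal, not under Place, so /k/ retains its own value for [constricted glottis].

[constricted glottis]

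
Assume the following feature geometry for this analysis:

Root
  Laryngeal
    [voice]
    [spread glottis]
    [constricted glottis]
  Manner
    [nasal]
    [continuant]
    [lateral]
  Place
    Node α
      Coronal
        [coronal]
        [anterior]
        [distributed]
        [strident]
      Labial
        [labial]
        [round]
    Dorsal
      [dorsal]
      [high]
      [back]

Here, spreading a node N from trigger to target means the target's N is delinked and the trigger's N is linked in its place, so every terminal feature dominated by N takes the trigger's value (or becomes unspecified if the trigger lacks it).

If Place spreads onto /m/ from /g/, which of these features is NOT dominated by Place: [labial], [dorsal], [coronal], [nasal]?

[nasal]

Place dominates exactly [coronal], [anterior], [distributed], [strident], [labial], [round], [dorsal], [high], [back].
[coronal], [labial], [dorsal] all lie under Place, so they are overwritten when Place spreads.
[nasal] attaches under Manner, not under Place, so /m/ retains its own value for [nasal].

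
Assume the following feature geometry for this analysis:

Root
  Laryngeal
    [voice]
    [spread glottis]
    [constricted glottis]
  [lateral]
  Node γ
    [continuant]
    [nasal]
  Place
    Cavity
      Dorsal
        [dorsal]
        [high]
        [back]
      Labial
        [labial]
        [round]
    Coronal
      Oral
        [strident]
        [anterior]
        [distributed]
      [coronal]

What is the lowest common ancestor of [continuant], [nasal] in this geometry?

[continuant]: Root > Node γ > [continuant].
[nasal]: Root > Node γ > [nasal].
The lowest node appearing on every path is Node γ; each proper daughter of Node γ fails to dominate at least one of the listed features.

Node γ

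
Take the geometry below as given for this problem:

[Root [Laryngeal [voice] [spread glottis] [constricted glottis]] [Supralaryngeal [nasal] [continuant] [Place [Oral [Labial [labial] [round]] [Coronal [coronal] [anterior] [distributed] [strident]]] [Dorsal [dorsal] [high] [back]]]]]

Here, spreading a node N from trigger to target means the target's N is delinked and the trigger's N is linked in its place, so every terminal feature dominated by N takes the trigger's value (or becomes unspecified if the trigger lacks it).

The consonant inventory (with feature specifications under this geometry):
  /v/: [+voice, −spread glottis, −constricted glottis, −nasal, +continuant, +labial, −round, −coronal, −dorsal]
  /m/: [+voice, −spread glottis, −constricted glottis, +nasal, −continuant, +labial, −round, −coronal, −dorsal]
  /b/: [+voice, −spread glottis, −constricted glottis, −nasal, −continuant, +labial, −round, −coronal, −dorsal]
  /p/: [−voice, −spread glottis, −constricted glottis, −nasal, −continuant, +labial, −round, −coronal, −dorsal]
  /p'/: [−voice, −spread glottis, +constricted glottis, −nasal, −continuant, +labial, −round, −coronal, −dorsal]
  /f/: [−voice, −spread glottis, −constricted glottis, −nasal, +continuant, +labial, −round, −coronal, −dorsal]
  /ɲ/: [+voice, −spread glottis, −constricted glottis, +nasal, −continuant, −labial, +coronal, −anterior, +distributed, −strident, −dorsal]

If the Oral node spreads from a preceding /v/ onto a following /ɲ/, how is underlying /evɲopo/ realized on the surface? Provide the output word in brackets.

[evmopo]

The Oral node dominates the terminals [labial], [round], [coronal], [anterior], [distributed], [strident].
The target acquires /v/'s values for everything under Oral — [+labial], [−round], [−coronal] — while keeping its own [voice], [spread glottis], [constricted glottis], ….
Among the inventory, only /m/ has exactly this specification, giving the surface form [evmopo].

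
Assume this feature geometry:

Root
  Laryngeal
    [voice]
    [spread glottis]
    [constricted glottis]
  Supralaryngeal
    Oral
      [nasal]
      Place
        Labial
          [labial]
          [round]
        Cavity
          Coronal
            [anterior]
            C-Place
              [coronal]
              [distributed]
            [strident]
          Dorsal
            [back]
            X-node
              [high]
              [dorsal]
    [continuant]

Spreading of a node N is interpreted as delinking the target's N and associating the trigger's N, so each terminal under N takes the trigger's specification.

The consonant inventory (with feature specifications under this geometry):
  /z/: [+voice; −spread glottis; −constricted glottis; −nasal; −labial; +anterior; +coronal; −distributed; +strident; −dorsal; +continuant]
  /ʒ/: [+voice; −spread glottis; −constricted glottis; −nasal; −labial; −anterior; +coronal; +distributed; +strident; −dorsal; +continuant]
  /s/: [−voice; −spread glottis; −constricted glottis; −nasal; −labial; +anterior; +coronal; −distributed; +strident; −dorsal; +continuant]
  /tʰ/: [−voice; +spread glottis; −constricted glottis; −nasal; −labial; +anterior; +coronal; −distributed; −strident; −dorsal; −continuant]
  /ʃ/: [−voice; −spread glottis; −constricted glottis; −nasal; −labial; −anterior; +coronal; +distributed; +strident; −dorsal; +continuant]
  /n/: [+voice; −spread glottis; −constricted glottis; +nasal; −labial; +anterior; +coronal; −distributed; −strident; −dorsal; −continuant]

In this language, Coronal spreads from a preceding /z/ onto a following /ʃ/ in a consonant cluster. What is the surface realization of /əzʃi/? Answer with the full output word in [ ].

[əzsi]

Coronal immediately or transitively dominates [anterior], [coronal], [distributed], [strident].
Spreading Coronal from /z/ onto /ʃ/ replaces those values with /z/'s: [+anterior], [+coronal], [−distributed], [+strident]. Features outside Coronal ([voice], [spread glottis], [constricted glottis], …) stay as in /ʃ/.
Among the inventory, only /s/ has exactly this specification, giving the surface form [əzsi].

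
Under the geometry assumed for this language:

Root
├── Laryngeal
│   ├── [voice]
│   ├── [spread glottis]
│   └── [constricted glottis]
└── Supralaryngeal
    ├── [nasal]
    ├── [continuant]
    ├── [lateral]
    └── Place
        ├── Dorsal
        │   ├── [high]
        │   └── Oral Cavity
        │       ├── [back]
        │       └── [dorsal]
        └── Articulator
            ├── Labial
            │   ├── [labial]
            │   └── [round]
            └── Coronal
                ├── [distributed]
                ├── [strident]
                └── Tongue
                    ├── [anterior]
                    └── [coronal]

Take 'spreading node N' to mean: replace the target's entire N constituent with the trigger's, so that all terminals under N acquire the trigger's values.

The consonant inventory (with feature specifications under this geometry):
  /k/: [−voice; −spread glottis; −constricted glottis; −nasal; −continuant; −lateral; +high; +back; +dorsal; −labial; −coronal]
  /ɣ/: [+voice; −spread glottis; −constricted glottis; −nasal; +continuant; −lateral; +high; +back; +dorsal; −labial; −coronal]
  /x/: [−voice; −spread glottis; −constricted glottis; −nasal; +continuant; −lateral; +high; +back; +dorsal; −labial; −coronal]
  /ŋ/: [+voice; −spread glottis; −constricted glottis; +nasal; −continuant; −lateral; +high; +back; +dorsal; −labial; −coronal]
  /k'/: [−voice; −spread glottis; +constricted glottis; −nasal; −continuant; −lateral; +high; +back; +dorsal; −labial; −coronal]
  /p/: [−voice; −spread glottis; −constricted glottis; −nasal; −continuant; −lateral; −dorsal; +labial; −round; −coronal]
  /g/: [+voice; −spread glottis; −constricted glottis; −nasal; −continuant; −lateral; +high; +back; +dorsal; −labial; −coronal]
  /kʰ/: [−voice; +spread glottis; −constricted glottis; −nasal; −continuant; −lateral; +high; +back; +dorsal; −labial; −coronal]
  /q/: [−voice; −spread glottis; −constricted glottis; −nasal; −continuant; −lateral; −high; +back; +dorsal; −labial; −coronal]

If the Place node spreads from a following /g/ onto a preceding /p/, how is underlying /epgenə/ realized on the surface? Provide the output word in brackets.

[ekgenə]

Terminals under Place in this geometry: [high], [back], [dorsal], [labial], [round], [distributed], [strident], [anterior], [coronal].
Spreading Place from /g/ onto /p/ replaces those values with /g/'s: [+high], [+back], [+dorsal], [−labial], [−coronal]. Features outside Place ([voice], [spread glottis], [constricted glottis], …) stay as in /p/.
Among the inventory, only /k/ has exactly this specification, giving the surface form [ekgenə].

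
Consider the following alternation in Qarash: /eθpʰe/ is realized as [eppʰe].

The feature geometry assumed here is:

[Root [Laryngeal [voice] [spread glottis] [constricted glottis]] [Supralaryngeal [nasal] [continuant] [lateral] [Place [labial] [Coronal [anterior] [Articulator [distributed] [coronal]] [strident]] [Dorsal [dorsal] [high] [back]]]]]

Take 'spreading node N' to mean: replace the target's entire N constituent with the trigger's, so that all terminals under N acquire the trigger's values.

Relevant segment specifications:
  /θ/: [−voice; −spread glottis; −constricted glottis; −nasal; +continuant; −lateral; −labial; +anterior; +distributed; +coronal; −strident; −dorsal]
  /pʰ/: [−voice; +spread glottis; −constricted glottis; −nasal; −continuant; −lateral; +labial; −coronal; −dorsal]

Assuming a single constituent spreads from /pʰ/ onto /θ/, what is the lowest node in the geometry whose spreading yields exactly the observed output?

/θ/ and [p] differ in [continuant], [labial], [coronal], [anterior], [distributed], [strident]; every other specified feature is identical.
These terminals are all dominated by Supralaryngeal, and no proper subconstituent of Supralaryngeal covers them all; Supralaryngeal is their lowest common ancestor.
Spreading Supralaryngeal from /pʰ/ overwrites each of those terminals with /pʰ/'s values, yielding exactly [p].
Since [spread glottis] is preserved even though /pʰ/ disagrees there, no node above Supralaryngeal spread.

Supralaryngeal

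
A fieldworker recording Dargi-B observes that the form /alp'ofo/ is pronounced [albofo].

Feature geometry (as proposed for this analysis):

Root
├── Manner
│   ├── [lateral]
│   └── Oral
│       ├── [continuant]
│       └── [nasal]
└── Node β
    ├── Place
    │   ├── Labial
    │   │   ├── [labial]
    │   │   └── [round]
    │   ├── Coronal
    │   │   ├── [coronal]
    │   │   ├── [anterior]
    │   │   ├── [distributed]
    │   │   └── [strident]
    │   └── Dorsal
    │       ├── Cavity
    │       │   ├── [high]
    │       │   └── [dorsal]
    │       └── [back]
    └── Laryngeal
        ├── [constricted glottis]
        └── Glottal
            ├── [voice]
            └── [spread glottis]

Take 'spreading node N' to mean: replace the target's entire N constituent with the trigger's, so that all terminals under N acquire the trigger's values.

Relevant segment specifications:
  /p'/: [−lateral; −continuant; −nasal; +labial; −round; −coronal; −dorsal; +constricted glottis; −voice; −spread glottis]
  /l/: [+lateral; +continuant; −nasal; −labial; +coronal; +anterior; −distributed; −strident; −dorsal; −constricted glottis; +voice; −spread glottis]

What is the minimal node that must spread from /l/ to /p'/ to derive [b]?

Laryngeal

/p'/ and [b] differ in [voice], [constricted glottis]; every other specified feature is identical.
In this geometry the lowest node dominating all of them is Laryngeal: every daughter of Laryngeal dominates only a proper subset, so no lower node suffices.
If Laryngeal spreads, every terminal under it takes /l/'s value, producing [b] as observed.
[labial], [coronal] — on which /l/ differs from /p'/ — are unchanged, so neither Node β nor anything higher can have spread; the constituent is no larger than Laryngeal.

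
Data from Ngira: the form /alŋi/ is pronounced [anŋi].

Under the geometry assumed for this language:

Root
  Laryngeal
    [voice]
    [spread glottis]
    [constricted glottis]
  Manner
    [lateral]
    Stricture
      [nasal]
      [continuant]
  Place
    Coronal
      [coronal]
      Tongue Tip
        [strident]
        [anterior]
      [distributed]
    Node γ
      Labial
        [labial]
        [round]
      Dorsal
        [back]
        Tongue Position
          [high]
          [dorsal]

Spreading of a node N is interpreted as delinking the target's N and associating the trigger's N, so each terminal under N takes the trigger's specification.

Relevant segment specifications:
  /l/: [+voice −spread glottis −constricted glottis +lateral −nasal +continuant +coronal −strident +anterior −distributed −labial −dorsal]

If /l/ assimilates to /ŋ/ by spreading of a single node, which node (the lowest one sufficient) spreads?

Manner

/l/ and [n] differ in [nasal], [continuant], [lateral]; every other specified feature is identical.
Tracing each changed feature up the tree, the paths first meet at Manner; any lower node misses at least one of them.
Delinking /l/'s Manner and associating /ŋ/'s Manner gives precisely the feature bundle of [n].
[dorsal], [coronal] — on which /ŋ/ differs from /l/ — are unchanged, so Root cannot have spread; the constituent is no larger than Manner.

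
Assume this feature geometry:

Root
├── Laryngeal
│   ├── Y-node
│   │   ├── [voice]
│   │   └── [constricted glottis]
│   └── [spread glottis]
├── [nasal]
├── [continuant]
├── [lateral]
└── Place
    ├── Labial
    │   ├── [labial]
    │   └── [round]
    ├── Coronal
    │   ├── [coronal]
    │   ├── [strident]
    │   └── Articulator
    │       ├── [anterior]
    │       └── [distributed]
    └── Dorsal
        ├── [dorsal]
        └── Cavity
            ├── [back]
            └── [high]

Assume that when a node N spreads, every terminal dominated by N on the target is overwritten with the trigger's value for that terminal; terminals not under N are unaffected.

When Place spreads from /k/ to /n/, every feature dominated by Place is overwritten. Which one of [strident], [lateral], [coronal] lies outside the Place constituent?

Under this geometry, Place contains [labial], [round], [coronal], [strident], [anterior], [distributed], [dorsal], [back], [high].
Of the listed options, [strident], [coronal] are among these and would be overwritten by spreading Place.
[lateral] is not within the Place subtree (it hangs from Root), so /n/'s [lateral] value survives.

[lateral]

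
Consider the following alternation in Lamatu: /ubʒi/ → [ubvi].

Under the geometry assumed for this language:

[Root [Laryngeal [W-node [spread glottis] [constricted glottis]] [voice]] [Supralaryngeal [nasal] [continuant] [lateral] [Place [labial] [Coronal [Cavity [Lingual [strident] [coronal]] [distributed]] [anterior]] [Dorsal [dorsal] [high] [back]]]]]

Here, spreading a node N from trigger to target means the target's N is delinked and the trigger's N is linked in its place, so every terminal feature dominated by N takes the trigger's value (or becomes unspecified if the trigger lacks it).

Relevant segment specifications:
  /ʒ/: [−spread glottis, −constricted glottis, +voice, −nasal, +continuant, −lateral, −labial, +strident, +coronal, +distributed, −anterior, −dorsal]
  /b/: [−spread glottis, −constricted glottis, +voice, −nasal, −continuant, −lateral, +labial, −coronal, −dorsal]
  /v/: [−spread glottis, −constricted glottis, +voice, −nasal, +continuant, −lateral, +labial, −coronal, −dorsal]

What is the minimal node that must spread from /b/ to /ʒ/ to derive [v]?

Place

/ʒ/ and [v] differ in [labial], [coronal], [anterior], [distributed], [strident]; every other specified feature is identical.
The smallest constituent containing every changed terminal is Place — each of its daughters lacks at least one of the affected features.
Spreading Place from /b/ overwrites each of those terminals with /b/'s values, yielding exactly [v].
Since [continuant] is preserved even though /b/ disagrees there, no node above Place spread.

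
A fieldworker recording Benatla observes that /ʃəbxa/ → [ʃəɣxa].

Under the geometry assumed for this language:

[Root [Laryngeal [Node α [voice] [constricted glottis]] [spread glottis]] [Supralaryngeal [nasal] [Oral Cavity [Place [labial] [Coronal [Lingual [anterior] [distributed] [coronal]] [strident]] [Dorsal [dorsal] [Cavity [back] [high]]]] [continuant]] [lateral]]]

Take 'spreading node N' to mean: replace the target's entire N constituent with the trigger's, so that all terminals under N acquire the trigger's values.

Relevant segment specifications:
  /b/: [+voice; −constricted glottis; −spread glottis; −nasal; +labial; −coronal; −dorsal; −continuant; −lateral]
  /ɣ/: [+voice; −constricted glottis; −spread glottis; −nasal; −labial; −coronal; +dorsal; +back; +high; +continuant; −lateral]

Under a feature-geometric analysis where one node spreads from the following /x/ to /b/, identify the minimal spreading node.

/b/ and [ɣ] differ in [continuant], [labial], [dorsal], [high], [back]; every other specified feature is identical.
The smallest constituent containing every changed terminal is Oral Cavity — each of its daughters lacks at least one of the affected features.
If Oral Cavity spreads, every terminal under it takes /x/'s value, producing [ɣ] as observed.
[voice], a feature on which the two segments disagree outside Oral Cavity, is unchanged — nothing dominating it spread, and Oral Cavity is the minimal sufficient constituent.

Oral Cavity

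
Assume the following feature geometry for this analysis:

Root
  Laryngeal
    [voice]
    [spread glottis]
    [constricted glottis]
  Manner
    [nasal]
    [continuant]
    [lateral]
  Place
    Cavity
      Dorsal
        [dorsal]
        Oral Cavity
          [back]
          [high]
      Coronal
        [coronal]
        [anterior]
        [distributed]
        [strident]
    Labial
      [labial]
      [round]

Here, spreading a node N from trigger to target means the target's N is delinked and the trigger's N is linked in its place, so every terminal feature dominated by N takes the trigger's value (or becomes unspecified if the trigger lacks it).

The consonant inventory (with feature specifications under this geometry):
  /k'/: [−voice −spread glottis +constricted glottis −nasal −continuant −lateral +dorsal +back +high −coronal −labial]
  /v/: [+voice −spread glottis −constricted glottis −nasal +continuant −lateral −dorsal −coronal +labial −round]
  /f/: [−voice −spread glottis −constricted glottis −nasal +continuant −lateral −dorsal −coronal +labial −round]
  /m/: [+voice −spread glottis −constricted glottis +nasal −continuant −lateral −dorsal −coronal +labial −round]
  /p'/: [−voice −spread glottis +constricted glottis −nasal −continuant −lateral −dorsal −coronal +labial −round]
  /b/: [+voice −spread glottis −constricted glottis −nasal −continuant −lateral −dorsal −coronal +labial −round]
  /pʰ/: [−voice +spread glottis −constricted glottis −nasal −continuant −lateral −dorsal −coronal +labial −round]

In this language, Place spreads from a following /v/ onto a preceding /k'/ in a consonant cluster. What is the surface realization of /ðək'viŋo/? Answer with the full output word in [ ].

Terminals under Place in this geometry: [dorsal], [back], [high], [coronal], [anterior], [distributed], [strident], [labial], [round].
After delinking /k'/'s Place and linking /v/'s, the affected terminals become [−dorsal], [−coronal], [+labial], [−round]; [voice], [spread glottis], [constricted glottis], … (outside Place) are retained from /k'/.
Among the inventory, only /p'/ has exactly this specification, giving the surface form [ðəp'viŋo].

[ðəp'viŋo]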